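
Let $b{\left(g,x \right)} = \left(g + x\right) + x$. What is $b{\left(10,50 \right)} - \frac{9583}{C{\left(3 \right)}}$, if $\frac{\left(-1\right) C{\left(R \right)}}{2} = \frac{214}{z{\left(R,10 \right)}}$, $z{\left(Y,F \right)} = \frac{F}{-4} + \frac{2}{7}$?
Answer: $\frac{51721}{856} \approx 60.422$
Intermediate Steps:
$z{\left(Y,F \right)} = \frac{2}{7} - \frac{F}{4}$ ($z{\left(Y,F \right)} = F \left(- \frac{1}{4}\right) + 2 \cdot \frac{1}{7} = - \frac{F}{4} + \frac{2}{7} = \frac{2}{7} - \frac{F}{4}$)
$C{\left(R \right)} = \frac{5992}{31}$ ($C{\left(R \right)} = - 2 \frac{214}{\frac{2}{7} - \frac{5}{2}} = - 2 \frac{214}{- \frac{31}{14}} = - 2 \cdot 214 \left(- \frac{14}{31}\right) = \left(-2\right) \left(- \frac{2996}{31}\right) = \frac{5992}{31}$)
$b{\left(g,x \right)} = g + 2 x$
$b{\left(10,50 \right)} - \frac{9583}{C{\left(3 \right)}} = \left(10 + 2 \cdot 50\right) - \frac{9583}{\frac{5992}{31}} = \left(10 + 100\right) - \frac{42439}{856} = 110 - \frac{42439}{856} = \frac{51721}{856}$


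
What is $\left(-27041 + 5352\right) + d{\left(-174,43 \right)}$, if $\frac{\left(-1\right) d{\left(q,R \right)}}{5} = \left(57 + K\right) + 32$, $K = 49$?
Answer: $-22379$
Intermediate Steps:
$d{\left(q,R \right)} = -690$ ($d{\left(q,R \right)} = - 5 \left(\left(57 + 49\right) + 32\right) = - 5 \left(106 + 32\right) = \left(-5\right) 138 = -690$)
$\left(-27041 + 5352\right) + d{\left(-174,43 \right)} = \left(-27041 + 5352\right) - 690 = -21689 - 690 = -22379$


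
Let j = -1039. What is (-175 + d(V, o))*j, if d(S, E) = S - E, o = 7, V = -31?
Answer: 221307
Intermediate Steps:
(-175 + d(V, o))*j = (-175 + (-31 - 1*7))*(-1039) = (-175 + (-31 - 7))*(-1039) = (-175 - 38)*(-1039) = -213*(-1039) = 221307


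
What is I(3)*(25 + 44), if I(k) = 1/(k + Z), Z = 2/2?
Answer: 69/4 ≈ 17.250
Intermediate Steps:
Z = 1 (Z = 2*(½) = 1)
I(k) = 1/(1 + k) (I(k) = 1/(k + 1) = 1/(1 + k))
I(3)*(25 + 44) = (25 + 44)/(1 + 3) = 69/4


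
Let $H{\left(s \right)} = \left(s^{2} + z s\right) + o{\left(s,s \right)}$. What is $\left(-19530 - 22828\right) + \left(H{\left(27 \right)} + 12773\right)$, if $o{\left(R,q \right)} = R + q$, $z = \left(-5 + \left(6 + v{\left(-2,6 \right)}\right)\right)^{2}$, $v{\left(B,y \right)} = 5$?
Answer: $-27830$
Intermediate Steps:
$z = 36$ ($z = \left(-5 + \left(6 + 5\right)\right)^{2} = \left(-5 + 11\right)^{2} = 6^{2} = 36$)
$H{\left(s \right)} = s^{2} + 38 s$ ($H{\left(s \right)} = \left(s^{2} + 36 s\right) + \left(s + s\right) = \left(s^{2} + 36 s\right) + 2 s = s^{2} + 38 s$)
$\left(-19530 - 22828\right) + \left(H{\left(27 \right)} + 12773\right) = \left(-19530 - 22828\right) + \left(27 \left(38 + 27\right) + 12773\right) = -42358 + \left(27 \cdot 65 + 12773\right) = -42358 + \left(1755 + 12773\right) = -42358 + 14528 = -27830$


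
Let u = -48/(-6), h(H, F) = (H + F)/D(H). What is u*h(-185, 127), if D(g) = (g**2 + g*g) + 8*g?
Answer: -232/33485 ≈ -0.0069285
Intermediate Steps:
D(g) = 2*g**2 + 8*g (D(g) = (g**2 + g**2) + 8*g = 2*g**2 + 8*g)
h(H, F) = (F + H)/(2*H*(4 + H)) (h(H, F) = (H + F)/((2*H*(4 + H))) = (F + H)*(1/(2*H*(4 + H))) = (F + H)/(2*H*(4 + H)))
u = 8 (u = -48*(-1)/6 = -16*(-1/2) = 8)
u*h(-185, 127) = 8*((1/2)*(127 - 185)/(-185*(4 - 185))) = 8*((1/2)*(-1/185)*(-58)/(-181)) = 8*((1/2)*(-1/185)*(-1/181)*(-58)) = 8*(-29/33485) = -232/33485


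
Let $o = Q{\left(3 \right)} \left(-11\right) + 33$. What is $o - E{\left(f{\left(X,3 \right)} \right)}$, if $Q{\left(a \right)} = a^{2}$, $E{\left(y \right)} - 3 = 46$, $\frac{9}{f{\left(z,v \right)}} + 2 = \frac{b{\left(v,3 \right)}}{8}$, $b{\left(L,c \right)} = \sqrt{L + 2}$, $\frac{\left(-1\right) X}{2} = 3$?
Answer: $-115$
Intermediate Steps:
$X = -6$ ($X = \left(-2\right) 3 = -6$)
$b{\left(L,c \right)} = \sqrt{2 + L}$
$f{\left(z,v \right)} = \frac{9}{-2 + \frac{\sqrt{2 + v}}{8}}$
$E{\left(y \right)} = 49$ ($E{\left(y \right)} = 3 + 46 = 49$)
$o = -66$ ($o = 3^{2} \left(-11\right) + 33 = 9 \left(-11\right) + 33 = -99 + 33 = -66$)
$o - E{\left(f{\left(X,3 \right)} \right)} = -66 - 49 = -115$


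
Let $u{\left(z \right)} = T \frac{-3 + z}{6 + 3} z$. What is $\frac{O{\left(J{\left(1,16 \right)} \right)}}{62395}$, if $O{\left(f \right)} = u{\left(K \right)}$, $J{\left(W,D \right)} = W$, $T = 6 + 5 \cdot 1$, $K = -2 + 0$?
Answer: $\frac{22}{112311} \approx 0.00019588$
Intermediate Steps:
$K = -2$
$T = 11$ ($T = 6 + 5 = 11$)
$u{\left(z \right)} = z \left(- \frac{11}{3} + \frac{11 z}{9}\right)$ ($u{\left(z \right)} = 11 \frac{-3 + z}{6 + 3} z = 11 \frac{-3 + z}{9} z = 11 \left(-3 + z\right) \frac{1}{9} z = 11 \left(- \frac{1}{3} + \frac{z}{9}\right) z = \left(- \frac{11}{3} + \frac{11 z}{9}\right) z = z \left(- \frac{11}{3} + \frac{11 z}{9}\right)$)
$O{\left(f \right)} = \frac{110}{9}$ ($O{\left(f \right)} = \frac{11}{9} \left(-2\right) \left(-3 - 2\right) = \frac{11}{9} \left(-2\right) \left(-5\right) = \frac{110}{9}$)
$\frac{O{\left(J{\left(1,16 \right)} \right)}}{62395} = \frac{110}{9 \cdot 62395} = \frac{110}{9} \cdot \frac{1}{62395} = \frac{22}{112311}$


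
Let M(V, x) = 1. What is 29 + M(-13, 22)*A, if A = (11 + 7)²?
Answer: 353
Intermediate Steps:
A = 324 (A = 18² = 324)
29 + M(-13, 22)*A = 29 + 1*324 = 29 + 324 = 353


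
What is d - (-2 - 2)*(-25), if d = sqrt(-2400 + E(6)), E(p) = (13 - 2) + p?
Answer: -100 + I*sqrt(2383) ≈ -100.0 + 48.816*I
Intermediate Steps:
E(p) = 11 + p
d = I*sqrt(2383) (d = sqrt(-2400 + (11 + 6)) = sqrt(-2400 + 17) = sqrt(-2383) = I*sqrt(2383) ≈ 48.816*I)
d - (-2 - 2)*(-25) = I*sqrt(2383) - (-2 - 2)*(-25) = I*sqrt(2383) - (-4)*(-25) = I*sqrt(2383) - 1*100 = I*sqrt(2383) - 100 = -100 + I*sqrt(2383)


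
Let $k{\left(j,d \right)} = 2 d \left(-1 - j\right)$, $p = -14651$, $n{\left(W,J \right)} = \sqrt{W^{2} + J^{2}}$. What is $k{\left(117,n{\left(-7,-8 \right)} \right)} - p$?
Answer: $14651 - 236 \sqrt{113} \approx 12142.0$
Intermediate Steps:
$n{\left(W,J \right)} = \sqrt{J^{2} + W^{2}}$
$k{\left(j,d \right)} = 2 d \left(-1 - j\right)$
$k{\left(117,n{\left(-7,-8 \right)} \right)} - p = - 2 \sqrt{\left(-8\right)^{2} + \left(-7\right)^{2}} \left(1 + 117\right) - -14651 = \left(-2\right) \sqrt{64 + 49} \cdot 118 + 14651 = \left(-2\right) \sqrt{113} \cdot 118 + 14651 = - 236 \sqrt{113} + 14651 = 14651 - 236 \sqrt{113}$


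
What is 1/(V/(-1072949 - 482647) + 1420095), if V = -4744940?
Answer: 388899/552274711640 ≈ 7.0418e-7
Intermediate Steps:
1/(V/(-1072949 - 482647) + 1420095) = 1/(-4744940/(-1072949 - 482647) + 1420095) = 1/(-4744940/(-1555596) + 1420095) = 1/(-4744940*(-1/1555596) + 1420095) = 1/(1186235/388899 + 1420095) = 1/(552274711640/388899) = 388899/552274711640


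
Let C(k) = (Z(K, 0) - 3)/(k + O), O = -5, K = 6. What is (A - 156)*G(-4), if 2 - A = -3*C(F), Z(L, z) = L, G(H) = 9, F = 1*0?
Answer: -7011/5 ≈ -1402.2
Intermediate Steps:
F = 0
C(k) = 3/(-5 + k) (C(k) = (6 - 3)/(k - 5) = 3/(-5 + k))
A = ⅕ (A = 2 - (-3)*3/(-5 + 0) = 2 - (-3)*3/(-5) = 2 - (-3)*3*(-⅕) = 2 - (-3)*(-3)/5 = 2 - 1*9/5 = 2 - 9/5 = ⅕ ≈ 0.20000)
(A - 156)*G(-4) = (⅕ - 156)*9 = -779/5*9 = -7011/5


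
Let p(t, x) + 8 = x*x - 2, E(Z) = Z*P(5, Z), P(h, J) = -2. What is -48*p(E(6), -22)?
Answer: -22752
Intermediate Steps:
E(Z) = -2*Z (E(Z) = Z*(-2) = -2*Z)
p(t, x) = -10 + x² (p(t, x) = -8 + (x*x - 2) = -8 + (x² - 2) = -8 + (-2 + x²) = -10 + x²)
-48*p(E(6), -22) = -48*(-10 + (-22)²) = -48*(-10 + 484) = -48*474 = -22752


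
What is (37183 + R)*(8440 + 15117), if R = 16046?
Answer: 1253915553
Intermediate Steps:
(37183 + R)*(8440 + 15117) = (37183 + 16046)*(8440 + 15117) = 53229*23557 = 1253915553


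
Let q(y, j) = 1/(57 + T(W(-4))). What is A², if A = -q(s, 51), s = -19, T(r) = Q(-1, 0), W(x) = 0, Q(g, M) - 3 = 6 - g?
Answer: 1/4489 ≈ 0.00022277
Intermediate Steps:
Q(g, M) = 9 - g (Q(g, M) = 3 + (6 - g) = 9 - g)
T(r) = 10 (T(r) = 9 - 1*(-1) = 9 + 1 = 10)
q(y, j) = 1/67 (q(y, j) = 1/(57 + 10) = 1/67)
A = -1/67 (A = -1*1/67 = -1/67 ≈ -0.014925)
A² = (-1/67)² = 1/4489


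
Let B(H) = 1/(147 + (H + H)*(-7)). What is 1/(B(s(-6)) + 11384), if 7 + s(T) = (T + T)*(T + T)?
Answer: 1771/20161063 ≈ 8.7843e-5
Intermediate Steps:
s(T) = -7 + 4*T**2 (s(T) = -7 + (T + T)*(T + T) = -7 + (2*T)*(2*T) = -7 + 4*T**2)
B(H) = 1/(147 - 14*H) (B(H) = 1/(147 + (2*H)*(-7)) = 1/(147 - 14*H))
1/(B(s(-6)) + 11384) = 1/(-1/(-147 + 14*(-7 + 4*(-6)**2)) + 11384) = 1/(-1/(-147 + 14*(-7 + 4*36)) + 11384) = 1/(-1/(-147 + 14*(-7 + 144)) + 11384) = 1/(-1/(-147 + 14*137) + 11384) = 1/(-1/(-147 + 1918) + 11384) = 1/(-1/1771 + 11384) = 1/(20161063/1771) = 1771/20161063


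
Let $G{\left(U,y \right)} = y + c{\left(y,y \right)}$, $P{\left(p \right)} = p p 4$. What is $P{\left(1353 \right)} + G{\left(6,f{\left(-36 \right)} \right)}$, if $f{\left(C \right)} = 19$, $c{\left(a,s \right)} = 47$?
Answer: $7322502$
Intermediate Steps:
$P{\left(p \right)} = 4 p^{2}$ ($P{\left(p \right)} = p^{2} \cdot 4 = 4 p^{2}$)
$G{\left(U,y \right)} = 47 + y$ ($G{\left(U,y \right)} = y + 47 = 47 + y$)
$P{\left(1353 \right)} + G{\left(6,f{\left(-36 \right)} \right)} = 4 \cdot 1353^{2} + \left(47 + 19\right) = 4 \cdot 1830609 + 66 = 7322436 + 66 = 7322502$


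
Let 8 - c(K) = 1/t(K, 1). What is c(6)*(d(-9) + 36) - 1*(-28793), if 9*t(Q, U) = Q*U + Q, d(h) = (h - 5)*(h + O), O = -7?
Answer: 30678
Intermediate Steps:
d(h) = (-7 + h)*(-5 + h) (d(h) = (h - 5)*(h - 7) = (-5 + h)*(-7 + h) = (-7 + h)*(-5 + h))
t(Q, U) = Q/9 + Q*U/9 (t(Q, U) = (Q*U + Q)/9 = (Q + Q*U)/9 = Q/9 + Q*U/9)
c(K) = 8 - 9/(2*K) (c(K) = 8 - 1/(K*(1 + 1)/9) = 8 - 1/((⅑)*K*2) = 8 - 1/(2*K/9) = 8 - 9/(2*K))
c(6)*(d(-9) + 36) - 1*(-28793) = (8 - 9/2/6)*((35 + (-9)² - 12*(-9)) + 36) - 1*(-28793) = (8 - 9/2*⅙)*((35 + 81 + 108) + 36) + 28793 = (8 - ¾)*(224 + 36) + 28793 = (29/4)*260 + 28793 = 1885 + 28793 = 30678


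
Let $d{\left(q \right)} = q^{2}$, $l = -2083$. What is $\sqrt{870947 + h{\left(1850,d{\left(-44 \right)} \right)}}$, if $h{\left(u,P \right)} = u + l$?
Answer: $183 \sqrt{26} \approx 933.12$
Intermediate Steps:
$h{\left(u,P \right)} = -2083 + u$ ($h{\left(u,P \right)} = u - 2083 = -2083 + u$)
$\sqrt{870947 + h{\left(1850,d{\left(-44 \right)} \right)}} = \sqrt{870947 + \left(-2083 + 1850\right)} = \sqrt{870947 - 233} = \sqrt{870714} = 183 \sqrt{26}$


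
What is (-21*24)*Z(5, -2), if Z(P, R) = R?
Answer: 1008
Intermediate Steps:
(-21*24)*Z(5, -2) = -21*24*(-2) = -504*(-2) = 1008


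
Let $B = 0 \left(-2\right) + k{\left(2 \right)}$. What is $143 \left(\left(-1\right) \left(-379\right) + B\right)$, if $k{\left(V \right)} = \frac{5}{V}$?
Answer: $\frac{109109}{2} \approx 54555.0$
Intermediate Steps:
$B = \frac{5}{2}$ ($B = 0 \left(-2\right) + \frac{5}{2} = 0 + 5 \cdot \frac{1}{2} = 0 + \frac{5}{2} = \frac{5}{2} \approx 2.5$)
$143 \left(\left(-1\right) \left(-379\right) + B\right) = 143 \left(\left(-1\right) \left(-379\right) + \frac{5}{2}\right) = 143 \left(379 + \frac{5}{2}\right) = 143 \cdot \frac{763}{2} = \frac{109109}{2}$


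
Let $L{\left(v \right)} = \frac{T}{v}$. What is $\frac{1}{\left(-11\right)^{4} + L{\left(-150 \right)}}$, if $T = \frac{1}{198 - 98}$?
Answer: $\frac{15000}{219614999} \approx 6.8301 \cdot 10^{-5}$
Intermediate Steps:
$T = \frac{1}{100} \approx 0.01$
$L{\left(v \right)} = \frac{1}{100 v}$
$\frac{1}{\left(-11\right)^{4} + L{\left(-150 \right)}} = \frac{1}{\left(-11\right)^{4} + \frac{1}{100 \left(-150\right)}} = \frac{1}{14641 + \frac{1}{100} \left(- \frac{1}{150}\right)} = \frac{1}{14641 - \frac{1}{15000}} = \frac{1}{\frac{219614999}{15000}} = \frac{15000}{219614999}$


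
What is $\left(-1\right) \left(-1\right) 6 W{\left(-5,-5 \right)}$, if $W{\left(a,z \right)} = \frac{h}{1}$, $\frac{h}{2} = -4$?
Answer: $-48$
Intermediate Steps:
$h = -8$ ($h = 2 \left(-4\right) = -8$)
$W{\left(a,z \right)} = -8$ ($W{\left(a,z \right)} = - \frac{8}{1} = \left(-8\right) 1 = -8$)
$\left(-1\right) \left(-1\right) 6 W{\left(-5,-5 \right)} = \left(-1\right) \left(-1\right) 6 \left(-8\right) = 1 \cdot 6 \left(-8\right) = 6 \left(-8\right) = -48$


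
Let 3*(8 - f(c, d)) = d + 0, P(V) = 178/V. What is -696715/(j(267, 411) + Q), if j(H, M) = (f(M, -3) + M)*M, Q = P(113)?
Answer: -78728795/19506238 ≈ -4.0361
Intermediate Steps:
Q = 178/113 ≈ 1.5752
f(c, d) = 8 - d/3 (f(c, d) = 8 - (d + 0)/3 = 8 - d/3)
j(H, M) = M*(9 + M) (j(H, M) = ((8 - ⅓*(-3)) + M)*M = ((8 + 1) + M)*M = (9 + M)*M = M*(9 + M))
-696715/(j(267, 411) + Q) = -696715/(411*(9 + 411) + 178/113) = -696715/(411*420 + 178/113) = -696715/(172620 + 178/113) = -696715/19506238/113 = -696715*113/19506238 = -78728795/19506238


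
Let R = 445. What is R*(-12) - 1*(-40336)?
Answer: 34996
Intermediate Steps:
R*(-12) - 1*(-40336) = 445*(-12) - 1*(-40336) = -5340 + 40336 = 34996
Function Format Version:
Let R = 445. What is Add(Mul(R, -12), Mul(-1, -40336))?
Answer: 34996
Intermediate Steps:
Add(Mul(R, -12), Mul(-1, -40336)) = Add(Mul(445, -12), Mul(-1, -40336)) = Add(-5340, 40336) = 34996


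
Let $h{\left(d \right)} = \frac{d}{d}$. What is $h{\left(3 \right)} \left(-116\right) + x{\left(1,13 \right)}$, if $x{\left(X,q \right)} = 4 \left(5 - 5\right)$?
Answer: $-116$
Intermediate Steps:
$x{\left(X,q \right)} = 0$ ($x{\left(X,q \right)} = 4 \cdot 0 = 0$)
$h{\left(d \right)} = 1$
$h{\left(3 \right)} \left(-116\right) + x{\left(1,13 \right)} = 1 \left(-116\right) + 0 = -116 + 0 = -116$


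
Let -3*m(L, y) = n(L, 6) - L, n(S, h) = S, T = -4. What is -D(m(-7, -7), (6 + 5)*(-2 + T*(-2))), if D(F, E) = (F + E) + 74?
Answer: -140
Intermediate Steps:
m(L, y) = 0 (m(L, y) = -(L - L)/3 = -⅓*0 = 0)
D(F, E) = 74 + E + F (D(F, E) = (E + F) + 74 = 74 + E + F)
-D(m(-7, -7), (6 + 5)*(-2 + T*(-2))) = -(74 + (6 + 5)*(-2 - 4*(-2)) + 0) = -(74 + 11*(-2 + 8) + 0) = -(74 + 11*6 + 0) = -(74 + 66 + 0) = -1*140 = -140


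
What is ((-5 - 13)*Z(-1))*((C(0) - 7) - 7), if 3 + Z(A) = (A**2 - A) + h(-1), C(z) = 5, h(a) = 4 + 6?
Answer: 1458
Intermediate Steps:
h(a) = 10
Z(A) = 7 + A**2 - A (Z(A) = -3 + ((A**2 - A) + 10) = -3 + (10 + A**2 - A) = 7 + A**2 - A)
((-5 - 13)*Z(-1))*((C(0) - 7) - 7) = ((-5 - 13)*(7 + (-1)**2 - 1*(-1)))*((5 - 7) - 7) = (-18*(7 + 1 + 1))*(-2 - 7) = -18*9*(-9) = -162*(-9) = 1458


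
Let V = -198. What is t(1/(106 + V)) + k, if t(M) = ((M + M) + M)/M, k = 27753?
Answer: 27756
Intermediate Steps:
t(M) = 3 (t(M) = (2*M + M)/M = (3*M)/M = 3)
t(1/(106 + V)) + k = 3 + 27753 = 27756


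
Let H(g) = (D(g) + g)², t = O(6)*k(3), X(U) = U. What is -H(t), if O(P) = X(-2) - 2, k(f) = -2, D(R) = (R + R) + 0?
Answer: -576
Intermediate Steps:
D(R) = 2*R (D(R) = 2*R + 0 = 2*R)
O(P) = -4 (O(P) = -2 - 2 = -4)
t = 8 (t = -4*(-2) = 8)
H(g) = 9*g² (H(g) = (2*g + g)² = (3*g)² = 9*g²)
-H(t) = -9*8² = -9*64 = -1*576 = -576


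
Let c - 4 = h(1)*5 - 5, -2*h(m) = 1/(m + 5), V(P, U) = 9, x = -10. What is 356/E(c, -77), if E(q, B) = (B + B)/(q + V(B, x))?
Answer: -1157/66 ≈ -17.530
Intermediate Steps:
h(m) = -1/(2*(5 + m)) (h(m) = -1/(2*(m + 5)) = -1/(2*(5 + m)))
c = -17/12 (c = 4 + (-1/(10 + 2*1)*5 - 5) = 4 + (-1/(10 + 2)*5 - 5) = 4 + (-1/12*5 - 5) = 4 + (-5/12 - 5) = 4 - 65/12 = -17/12 ≈ -1.4167)
E(q, B) = 2*B/(9 + q) (E(q, B) = (B + B)/(q + 9) = (2*B)/(9 + q) = 2*B/(9 + q))
356/E(c, -77) = 356/((2*(-77)/(9 - 17/12))) = 356/((2*(-77)/(91/12))) = 356/((2*(-77)*(12/91))) = 356/(-264/13) = 356*(-13/264) = -1157/66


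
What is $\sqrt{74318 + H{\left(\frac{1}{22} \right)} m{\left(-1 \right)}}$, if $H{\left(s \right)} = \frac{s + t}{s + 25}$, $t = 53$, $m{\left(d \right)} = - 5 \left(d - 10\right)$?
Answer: $\frac{\sqrt{22598385053}}{551} \approx 272.83$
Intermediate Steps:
$m{\left(d \right)} = 50 - 5 d$ ($m{\left(d \right)} = - 5 \left(-10 + d\right) = 50 - 5 d$)
$H{\left(s \right)} = \frac{53 + s}{25 + s}$ ($H{\left(s \right)} = \frac{s + 53}{s + 25} = \frac{53 + s}{25 + s}$)
$\sqrt{74318 + H{\left(\frac{1}{22} \right)} m{\left(-1 \right)}} = \sqrt{74318 + \frac{53 + \frac{1}{22}}{25 + \frac{1}{22}} \left(50 - -5\right)} = \sqrt{74318 + \frac{53 + \frac{1}{22}}{25 + \frac{1}{22}} \left(50 + 5\right)} = \sqrt{74318 + \frac{1}{\frac{551}{22}} \cdot \frac{1167}{22} \cdot 55} = \sqrt{74318 + \frac{22}{551} \cdot \frac{1167}{22} \cdot 55} = \sqrt{74318 + \frac{1167}{551} \cdot 55} = \sqrt{74318 + \frac{64185}{551}} = \sqrt{\frac{41013403}{551}} = \frac{\sqrt{22598385053}}{551}$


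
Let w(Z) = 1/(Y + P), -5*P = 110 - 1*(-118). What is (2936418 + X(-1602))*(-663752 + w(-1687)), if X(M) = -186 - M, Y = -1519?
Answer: -15254796764842434/7823 ≈ -1.9500e+12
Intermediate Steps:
P = -228/5 (P = -(110 - 1*(-118))/5 = -(110 + 118)/5 = -1/5*228 = -228/5 ≈ -45.600)
w(Z) = -5/7823 (w(Z) = 1/(-1519 - 228/5) = 1/(-7823/5) = -5/7823)
(2936418 + X(-1602))*(-663752 + w(-1687)) = (2936418 + (-186 - 1*(-1602)))*(-663752 - 5/7823) = (2936418 + (-186 + 1602))*(-5192531901/7823) = (2936418 + 1416)*(-5192531901/7823) = 2937834*(-5192531901/7823) = -15254796764842434/7823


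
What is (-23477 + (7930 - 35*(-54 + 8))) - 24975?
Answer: -38912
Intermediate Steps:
(-23477 + (7930 - 35*(-54 + 8))) - 24975 = (-23477 + (7930 - 35*(-46))) - 24975 = (-23477 + (7930 + 1610)) - 24975 = (-23477 + 9540) - 24975 = -13937 - 24975 = -38912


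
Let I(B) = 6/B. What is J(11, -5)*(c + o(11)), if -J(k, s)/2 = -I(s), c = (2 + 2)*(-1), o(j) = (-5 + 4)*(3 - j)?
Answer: -48/5 ≈ -9.6000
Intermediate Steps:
o(j) = -3 + j (o(j) = -(3 - j) = -3 + j)
c = -4 (c = 4*(-1) = -4)
J(k, s) = 12/s (J(k, s) = -(-2)*6/s = -(-12)/s = 12/s)
J(11, -5)*(c + o(11)) = (12/(-5))*(-4 + (-3 + 11)) = (12*(-1/5))*(-4 + 8) = -12/5*4 = -48/5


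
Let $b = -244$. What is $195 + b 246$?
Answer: $-59829$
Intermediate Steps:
$195 + b 246 = 195 - 60024 = -59829$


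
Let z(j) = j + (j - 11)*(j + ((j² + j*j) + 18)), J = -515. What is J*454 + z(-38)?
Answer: -374380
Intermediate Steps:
z(j) = j + (-11 + j)*(18 + j + 2*j²) (z(j) = j + (-11 + j)*(j + ((j² + j²) + 18)) = j + (-11 + j)*(j + (2*j² + 18)) = j + (-11 + j)*(j + (18 + 2*j²)) = j + (-11 + j)*(18 + j + 2*j²))
J*454 + z(-38) = -515*454 + (-198 - 21*(-38)² + 2*(-38)³ + 8*(-38)) = -233810 + (-198 - 21*1444 + 2*(-54872) - 304) = -233810 + (-198 - 30324 - 109744 - 304) = -233810 - 140570 = -374380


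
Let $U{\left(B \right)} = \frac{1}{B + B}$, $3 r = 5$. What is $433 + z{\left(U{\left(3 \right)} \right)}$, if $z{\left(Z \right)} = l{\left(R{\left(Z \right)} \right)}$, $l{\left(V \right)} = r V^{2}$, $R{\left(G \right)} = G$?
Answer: $\frac{46769}{108} \approx 433.05$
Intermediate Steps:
$r = \frac{5}{3}$ ($r = \frac{1}{3} \cdot 5 = \frac{5}{3} \approx 1.6667$)
$U{\left(B \right)} = \frac{1}{2 B}$
$l{\left(V \right)} = \frac{5 V^{2}}{3}$
$z{\left(Z \right)} = \frac{5 Z^{2}}{3}$
$433 + z{\left(U{\left(3 \right)} \right)} = 433 + \frac{5 \left(\frac{1}{2 \cdot 3}\right)^{2}}{3} = 433 + \frac{5 \left(\frac{1}{2} \cdot \frac{1}{3}\right)^{2}}{3} = 433 + \frac{5}{3 \cdot 36} = 433 + \frac{5}{3} \cdot \frac{1}{36} = 433 + \frac{5}{108} = \frac{46769}{108}$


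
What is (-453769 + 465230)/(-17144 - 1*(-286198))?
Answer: 11461/269054 ≈ 0.042597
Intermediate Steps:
(-453769 + 465230)/(-17144 - 1*(-286198)) = 11461/(-17144 + 286198) = 11461/269054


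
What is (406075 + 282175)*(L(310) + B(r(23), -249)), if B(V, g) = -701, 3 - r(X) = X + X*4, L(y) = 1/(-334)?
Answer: -80571706875/167 ≈ -4.8247e+8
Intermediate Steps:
L(y) = -1/334
r(X) = 3 - 5*X (r(X) = 3 - (X + X*4) = 3 - (X + 4*X) = 3 - 5*X)
(406075 + 282175)*(L(310) + B(r(23), -249)) = (406075 + 282175)*(-1/334 - 701) = 688250*(-234135/334) = -80571706875/167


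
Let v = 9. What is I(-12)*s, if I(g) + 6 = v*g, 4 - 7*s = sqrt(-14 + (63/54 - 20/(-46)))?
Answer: -456/7 + 19*I*sqrt(236118)/161 ≈ -65.143 + 57.345*I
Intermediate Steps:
s = 4/7 - I*sqrt(236118)/966 (s = 4/7 - sqrt(-14 + (63/54 - 20/(-46)))/7 = 4/7 - sqrt(-14 + (63*(1/54) - 20*(-1/46)))/7 = 4/7 - sqrt(-14 + (7/6 + 10/23))/7 = 4/7 - sqrt(-14 + 221/138)/7 = 4/7 - I*sqrt(236118)/966 ≈ 0.57143 - 0.50302*I)
I(g) = -6 + 9*g
I(-12)*s = (-6 + 9*(-12))*(4/7 - I*sqrt(236118)/966) = (-6 - 108)*(4/7 - I*sqrt(236118)/966) = -114*(4/7 - I*sqrt(236118)/966) = -456/7 + 19*I*sqrt(236118)/161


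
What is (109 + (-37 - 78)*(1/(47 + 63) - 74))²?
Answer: 35946264025/484 ≈ 7.4269e+7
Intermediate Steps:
(109 + (-37 - 78)*(1/(47 + 63) - 74))² = (109 - 115*(1/110 - 74))² = (109 - 115*(-8139/110))² = (109 + 187197/22)² = (189595/22)² = 35946264025/484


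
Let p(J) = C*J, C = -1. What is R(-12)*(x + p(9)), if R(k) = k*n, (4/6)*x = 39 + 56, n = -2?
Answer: 3204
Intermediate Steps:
x = 285/2 (x = 3*(39 + 56)/2 = (3/2)*95 = 285/2 ≈ 142.50)
R(k) = -2*k (R(k) = k*(-2) = -2*k)
p(J) = -J
R(-12)*(x + p(9)) = (-2*(-12))*(285/2 - 1*9) = 24*(285/2 - 9) = 24*(267/2) = 3204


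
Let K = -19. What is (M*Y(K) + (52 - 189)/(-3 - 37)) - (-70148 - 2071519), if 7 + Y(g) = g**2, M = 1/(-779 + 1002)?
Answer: 19103714351/8920 ≈ 2.1417e+6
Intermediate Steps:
M = 1/223 ≈ 0.0044843
Y(g) = -7 + g**2
(M*Y(K) + (52 - 189)/(-3 - 37)) - (-70148 - 2071519) = ((-7 + (-19)**2)/223 + (52 - 189)/(-3 - 37)) - (-70148 - 2071519) = ((-7 + 361)/223 - 137/(-40)) - 1*(-2141667) = ((1/223)*354 - 137*(-1/40)) + 2141667 = (354/223 + 137/40) + 2141667 = 44711/8920 + 2141667 = 19103714351/8920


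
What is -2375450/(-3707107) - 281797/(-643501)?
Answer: 2573256081729/2385527061607 ≈ 1.0787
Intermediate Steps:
-2375450/(-3707107) - 281797/(-643501) = -2375450*(-1/3707107) - 281797*(-1/643501) = 2375450/3707107 + 281797/643501 = 2573256081729/2385527061607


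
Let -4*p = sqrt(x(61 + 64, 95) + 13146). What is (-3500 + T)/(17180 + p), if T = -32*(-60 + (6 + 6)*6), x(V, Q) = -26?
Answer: -3336356/14757579 - 1942*sqrt(205)/73787895 ≈ -0.22645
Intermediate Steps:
T = -384 (T = -32*(-60 + 12*6) = -32*(-60 + 72) = -32*12 = -384)
p = -2*sqrt(205) (p = -sqrt(-26 + 13146)/4 = -2*sqrt(205) ≈ -28.636)
(-3500 + T)/(17180 + p) = (-3500 - 384)/(17180 - 2*sqrt(205)) = -3884/(17180 - 2*sqrt(205))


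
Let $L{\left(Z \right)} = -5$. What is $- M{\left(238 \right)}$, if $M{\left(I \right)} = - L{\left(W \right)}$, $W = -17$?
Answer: $-5$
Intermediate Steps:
$M{\left(I \right)} = 5$ ($M{\left(I \right)} = \left(-1\right) \left(-5\right) = 5$)
$- M{\left(238 \right)} = \left(-1\right) 5 = -5$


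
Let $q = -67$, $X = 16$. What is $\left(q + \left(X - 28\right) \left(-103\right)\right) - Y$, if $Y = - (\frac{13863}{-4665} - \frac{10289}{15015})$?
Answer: $\frac{5441761643}{4669665} \approx 1165.3$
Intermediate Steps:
$Y = \frac{17076742}{4669665}$ ($Y = - (13863 \left(- \frac{1}{4665}\right) - \frac{10289}{15015}) = - (- \frac{4621}{1555} - \frac{10289}{15015}) = \left(-1\right) \left(- \frac{17076742}{4669665}\right) = \frac{17076742}{4669665} \approx 3.657$)
$\left(q + \left(X - 28\right) \left(-103\right)\right) - Y = \left(-67 + \left(16 - 28\right) \left(-103\right)\right) - \frac{17076742}{4669665} = \left(-67 - -1236\right) - \frac{17076742}{4669665} = \left(-67 + 1236\right) - \frac{17076742}{4669665} = 1169 - \frac{17076742}{4669665} = \frac{5441761643}{4669665}$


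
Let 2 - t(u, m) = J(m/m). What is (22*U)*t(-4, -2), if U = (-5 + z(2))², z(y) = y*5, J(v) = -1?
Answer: 1650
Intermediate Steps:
z(y) = 5*y
t(u, m) = 3 (t(u, m) = 2 - 1*(-1) = 2 + 1 = 3)
U = 25 (U = (-5 + 5*2)² = (-5 + 10)² = 5² = 25)
(22*U)*t(-4, -2) = (22*25)*3 = 550*3 = 1650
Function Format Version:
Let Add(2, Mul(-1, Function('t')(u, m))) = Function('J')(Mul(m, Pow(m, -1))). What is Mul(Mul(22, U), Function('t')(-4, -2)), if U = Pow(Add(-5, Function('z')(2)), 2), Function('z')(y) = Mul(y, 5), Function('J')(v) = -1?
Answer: 1650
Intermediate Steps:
Function('z')(y) = Mul(5, y)
Function('t')(u, m) = 3 (Function('t')(u, m) = Add(2, Mul(-1, -1)) = Add(2, 1) = 3)
U = 25 (U = Pow(Add(-5, Mul(5, 2)), 2) = Pow(Add(-5, 10), 2) = Pow(5, 2) = 25)
Mul(Mul(22, U), Function('t')(-4, -2)) = Mul(Mul(22, 25), 3) = Mul(550, 3) = 1650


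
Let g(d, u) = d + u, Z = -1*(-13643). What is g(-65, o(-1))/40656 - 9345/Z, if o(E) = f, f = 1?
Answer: -3400031/4952409 ≈ -0.68654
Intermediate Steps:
o(E) = 1
Z = 13643
g(-65, o(-1))/40656 - 9345/Z = (-65 + 1)/40656 - 9345/13643 = -64*1/40656 - 9345*1/13643 = -4/2541 - 1335/1949 = -3400031/4952409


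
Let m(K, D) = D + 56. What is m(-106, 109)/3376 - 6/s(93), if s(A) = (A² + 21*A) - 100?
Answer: 856287/17727376 ≈ 0.048303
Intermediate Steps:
m(K, D) = 56 + D
s(A) = -100 + A² + 21*A
m(-106, 109)/3376 - 6/s(93) = (56 + 109)/3376 - 6/(-100 + 93² + 21*93) = 165*(1/3376) - 6/(-100 + 8649 + 1953) = 165/3376 - 6/10502 = 165/3376 - 6*1/10502 = 165/3376 - 3/5251 = 856287/17727376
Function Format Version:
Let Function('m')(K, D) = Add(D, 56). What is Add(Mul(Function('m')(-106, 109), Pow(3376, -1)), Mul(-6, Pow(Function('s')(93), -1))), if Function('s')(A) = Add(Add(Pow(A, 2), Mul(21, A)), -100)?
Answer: Rational(856287, 17727376) ≈ 0.048303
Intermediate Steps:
Function('m')(K, D) = Add(56, D)
Function('s')(A) = Add(-100, Pow(A, 2), Mul(21, A))
Add(Mul(Function('m')(-106, 109), Pow(3376, -1)), Mul(-6, Pow(Function('s')(93), -1))) = Add(Mul(Add(56, 109), Pow(3376, -1)), Mul(-6, Pow(Add(-100, Pow(93, 2), Mul(21, 93)), -1))) = Add(Mul(165, Rational(1, 3376)), Mul(-6, Pow(Add(-100, 8649, 1953), -1))) = Add(Rational(165, 3376), Mul(-6, Pow(10502, -1))) = Add(Rational(165, 3376), Mul(-6, Rational(1, 10502))) = Add(Rational(165, 3376), Rational(-3, 5251)) = Rational(856287, 17727376)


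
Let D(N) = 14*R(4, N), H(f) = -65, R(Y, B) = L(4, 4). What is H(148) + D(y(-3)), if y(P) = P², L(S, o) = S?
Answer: -9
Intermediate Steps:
R(Y, B) = 4
D(N) = 56 (D(N) = 14*4 = 56)
H(148) + D(y(-3)) = -65 + 56 = -9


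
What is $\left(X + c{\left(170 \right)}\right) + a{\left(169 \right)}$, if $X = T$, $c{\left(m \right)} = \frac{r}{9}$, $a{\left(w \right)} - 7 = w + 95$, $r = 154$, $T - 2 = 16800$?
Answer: $\frac{153811}{9} \approx 17090.0$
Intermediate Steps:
$T = 16802$ ($T = 2 + 16800 = 16802$)
$a{\left(w \right)} = 102 + w$ ($a{\left(w \right)} = 7 + \left(w + 95\right) = 7 + \left(95 + w\right) = 102 + w$)
$c{\left(m \right)} = \frac{154}{9}$
$X = 16802$
$\left(X + c{\left(170 \right)}\right) + a{\left(169 \right)} = \left(16802 + \frac{154}{9}\right) + \left(102 + 169\right) = \frac{151372}{9} + 271 = \frac{153811}{9}$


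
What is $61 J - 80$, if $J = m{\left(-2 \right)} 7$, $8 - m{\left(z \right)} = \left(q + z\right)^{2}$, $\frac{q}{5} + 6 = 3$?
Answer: $-120067$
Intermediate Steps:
$q = -15$ ($q = -30 + 5 \cdot 3 = -30 + 15 = -15$)
$m{\left(z \right)} = 8 - \left(-15 + z\right)^{2}$
$J = -1967$ ($J = \left(8 - \left(-15 - 2\right)^{2}\right) 7 = \left(8 - \left(-17\right)^{2}\right) 7 = \left(8 - 289\right) 7 = \left(-281\right) 7 = -1967$)
$61 J - 80 = 61 \left(-1967\right) - 80 = -119987 - 80 = -120067$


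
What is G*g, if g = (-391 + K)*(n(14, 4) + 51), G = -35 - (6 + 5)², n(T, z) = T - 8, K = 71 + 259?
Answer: 542412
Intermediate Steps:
K = 330
n(T, z) = -8 + T
G = -156 (G = -35 - 1*11² = -35 - 1*121 = -35 - 121 = -156)
g = -3477 (g = (-391 + 330)*((-8 + 14) + 51) = -61*(6 + 51) = -61*57 = -3477)
G*g = -156*(-3477) = 542412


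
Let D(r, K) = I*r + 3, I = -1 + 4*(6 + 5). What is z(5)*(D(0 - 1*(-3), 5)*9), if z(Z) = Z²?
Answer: 29700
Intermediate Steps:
I = 43 (I = -1 + 4*11 = -1 + 44 = 43)
D(r, K) = 3 + 43*r (D(r, K) = 43*r + 3 = 3 + 43*r)
z(5)*(D(0 - 1*(-3), 5)*9) = 5²*((3 + 43*(0 - 1*(-3)))*9) = 25*((3 + 43*(0 + 3))*9) = 25*((3 + 43*3)*9) = 25*((3 + 129)*9) = 25*(132*9) = 25*1188 = 29700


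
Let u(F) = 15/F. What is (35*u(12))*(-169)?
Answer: -29575/4 ≈ -7393.8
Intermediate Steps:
(35*u(12))*(-169) = (35*(15/12))*(-169) = (35*(15*(1/12)))*(-169) = (35*(5/4))*(-169) = (175/4)*(-169) = -29575/4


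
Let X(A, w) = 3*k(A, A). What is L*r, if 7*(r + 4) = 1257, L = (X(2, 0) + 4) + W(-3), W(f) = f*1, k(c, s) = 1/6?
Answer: 3687/14 ≈ 263.36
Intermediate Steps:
k(c, s) = 1/6
W(f) = f
X(A, w) = 1/2 (X(A, w) = 3*(1/6) = 1/2)
L = 3/2 (L = (1/2 + 4) - 3 = 9/2 - 3 = 3/2 ≈ 1.5000)
r = 1229/7 (r = -4 + (1/7)*1257 = -4 + 1257/7 = 1229/7 ≈ 175.57)
L*r = (3/2)*(1229/7) = 3687/14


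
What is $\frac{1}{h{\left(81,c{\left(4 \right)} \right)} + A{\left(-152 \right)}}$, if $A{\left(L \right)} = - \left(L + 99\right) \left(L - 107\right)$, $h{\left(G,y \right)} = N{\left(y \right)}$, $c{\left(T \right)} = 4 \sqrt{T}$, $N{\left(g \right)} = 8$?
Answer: $- \frac{1}{13719} \approx -7.2892 \cdot 10^{-5}$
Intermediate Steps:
$h{\left(G,y \right)} = 8$
$A{\left(L \right)} = - \left(-107 + L\right) \left(99 + L\right)$ ($A{\left(L \right)} = - \left(99 + L\right) \left(-107 + L\right) = - \left(-107 + L\right) \left(99 + L\right)$)
$\frac{1}{h{\left(81,c{\left(4 \right)} \right)} + A{\left(-152 \right)}} = \frac{1}{8 + \left(10593 - \left(-152\right)^{2} + 8 \left(-152\right)\right)} = \frac{1}{8 - 13727} = \frac{1}{-13719} = - \frac{1}{13719}$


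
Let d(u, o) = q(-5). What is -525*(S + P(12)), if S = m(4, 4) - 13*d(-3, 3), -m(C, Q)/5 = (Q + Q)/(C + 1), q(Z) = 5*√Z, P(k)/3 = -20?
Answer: 35700 + 34125*I*√5 ≈ 35700.0 + 76306.0*I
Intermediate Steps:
P(k) = -60 (P(k) = 3*(-20) = -60)
m(C, Q) = -10*Q/(1 + C) (m(C, Q) = -5*(Q + Q)/(C + 1) = -5*2*Q/(1 + C) = -10*Q/(1 + C))
d(u, o) = 5*I*√5 (d(u, o) = 5*√(-5) = 5*(I*√5) = 5*I*√5)
S = -8 - 65*I*√5 (S = -10*4/(1 + 4) - 65*I*√5 = -10*4/5 - 65*I*√5 = -10*4*⅕ - 65*I*√5 = -8 - 65*I*√5 ≈ -8.0 - 145.34*I)
-525*(S + P(12)) = -525*((-8 - 65*I*√5) - 60) = -525*(-68 - 65*I*√5) = 35700 + 34125*I*√5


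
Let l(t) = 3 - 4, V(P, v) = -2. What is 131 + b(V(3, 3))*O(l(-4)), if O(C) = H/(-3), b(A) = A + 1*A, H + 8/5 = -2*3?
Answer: 1813/15 ≈ 120.87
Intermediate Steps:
H = -38/5 (H = -8/5 - 2*3 = -8/5 - 6 = -38/5 ≈ -7.6000)
l(t) = -1
b(A) = 2*A (b(A) = A + A = 2*A)
O(C) = 38/15 (O(C) = -38/5/(-3) = -38/5*(-⅓) = 38/15)
131 + b(V(3, 3))*O(l(-4)) = 131 + (2*(-2))*(38/15) = 131 - 4*38/15 = 131 - 152/15 = 1813/15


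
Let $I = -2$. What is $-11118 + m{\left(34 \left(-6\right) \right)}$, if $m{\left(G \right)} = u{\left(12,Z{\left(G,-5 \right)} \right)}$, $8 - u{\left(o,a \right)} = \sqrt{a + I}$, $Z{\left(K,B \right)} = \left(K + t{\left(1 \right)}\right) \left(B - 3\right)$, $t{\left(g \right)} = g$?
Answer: $-11110 - \sqrt{1622} \approx -11150.0$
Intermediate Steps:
$Z{\left(K,B \right)} = \left(1 + K\right) \left(-3 + B\right)$ ($Z{\left(K,B \right)} = \left(K + 1\right) \left(B - 3\right) = \left(1 + K\right) \left(-3 + B\right)$)
$u{\left(o,a \right)} = 8 - \sqrt{-2 + a}$ ($u{\left(o,a \right)} = 8 - \sqrt{a - 2} = 8 - \sqrt{-2 + a}$)
$m{\left(G \right)} = 8 - \sqrt{-10 - 8 G}$ ($m{\left(G \right)} = 8 - \sqrt{-2 - \left(8 + 8 G\right)} = 8 - \sqrt{-10 - 8 G}$)
$-11118 + m{\left(34 \left(-6\right) \right)} = -11118 + \left(8 - \sqrt{-10 - 8 \cdot 34 \left(-6\right)}\right) = -11118 + \left(8 - \sqrt{-10 - -1632}\right) = -11118 + \left(8 - \sqrt{-10 + 1632}\right) = -11118 + \left(8 - \sqrt{1622}\right) = -11110 - \sqrt{1622}$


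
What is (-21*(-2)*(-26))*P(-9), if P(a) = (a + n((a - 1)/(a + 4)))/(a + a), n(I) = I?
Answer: -1274/3 ≈ -424.67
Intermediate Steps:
P(a) = (a + (-1 + a)/(4 + a))/(2*a) (P(a) = (a + (a - 1)/(a + 4))/(a + a) = (a + (-1 + a)/(4 + a))/((2*a)) = (a + (-1 + a)/(4 + a))*(1/(2*a)) = (a + (-1 + a)/(4 + a))/(2*a))
(-21*(-2)*(-26))*P(-9) = (-21*(-2)*(-26))*((1/2)*(-1 - 9 - 9*(4 - 9))/(-9*(4 - 9))) = (42*(-26))*((1/2)*(-1/9)*(-1 - 9 - 9*(-5))/(-5)) = -546*(-1)*(-1)*(-1 - 9 + 45)/(9*5) = -546*(-1)*(-1)*35/(9*5) = -1092*7/18 = -1274/3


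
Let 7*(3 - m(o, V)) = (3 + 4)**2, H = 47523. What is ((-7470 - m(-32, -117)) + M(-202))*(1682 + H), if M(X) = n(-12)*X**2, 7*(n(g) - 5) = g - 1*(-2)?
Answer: 47622468790/7 ≈ 6.8032e+9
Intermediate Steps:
n(g) = 37/7 + g/7 (n(g) = 5 + (g - 1*(-2))/7 = 5 + (g + 2)/7 = 5 + (2 + g)/7 = 5 + (2/7 + g/7) = 37/7 + g/7)
m(o, V) = -4 (m(o, V) = 3 - (3 + 4)**2/7 = 3 - 1/7*7**2 = 3 - 1/7*49 = 3 - 7 = -4)
M(X) = 25*X**2/7 (M(X) = (37/7 + (1/7)*(-12))*X**2 = (37/7 - 12/7)*X**2 = 25*X**2/7)
((-7470 - m(-32, -117)) + M(-202))*(1682 + H) = ((-7470 - 1*(-4)) + (25/7)*(-202)**2)*(1682 + 47523) = ((-7470 + 4) + (25/7)*40804)*49205 = (-7466 + 1020100/7)*49205 = (967838/7)*49205 = 47622468790/7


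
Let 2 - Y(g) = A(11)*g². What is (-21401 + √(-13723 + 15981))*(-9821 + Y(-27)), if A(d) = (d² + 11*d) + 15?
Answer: 4219677972 - 197172*√2258 ≈ 4.2103e+9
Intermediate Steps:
A(d) = 15 + d² + 11*d
Y(g) = 2 - 257*g² (Y(g) = 2 - (15 + 11² + 11*11)*g² = 2 - (15 + 121 + 121)*g² = 2 - 257*g²)
(-21401 + √(-13723 + 15981))*(-9821 + Y(-27)) = (-21401 + √(-13723 + 15981))*(-9821 + (2 - 257*(-27)²)) = (-21401 + √2258)*(-9821 + (2 - 257*729)) = (-21401 + √2258)*(-9821 + (2 - 187353)) = (-21401 + √2258)*(-9821 - 187351) = (-21401 + √2258)*(-197172) = 4219677972 - 197172*√2258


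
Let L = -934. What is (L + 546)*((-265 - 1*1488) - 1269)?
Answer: 1172536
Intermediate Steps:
(L + 546)*((-265 - 1*1488) - 1269) = (-934 + 546)*((-265 - 1*1488) - 1269) = -388*((-265 - 1488) - 1269) = -388*(-1753 - 1269) = -388*(-3022) = 1172536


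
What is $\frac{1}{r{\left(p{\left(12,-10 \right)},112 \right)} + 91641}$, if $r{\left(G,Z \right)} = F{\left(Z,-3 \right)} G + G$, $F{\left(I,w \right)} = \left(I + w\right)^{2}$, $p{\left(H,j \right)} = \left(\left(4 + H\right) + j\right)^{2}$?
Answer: $\frac{1}{519393} \approx 1.9253 \cdot 10^{-6}$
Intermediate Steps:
$p{\left(H,j \right)} = \left(4 + H + j\right)^{2}$
$r{\left(G,Z \right)} = G + G \left(-3 + Z\right)^{2}$ ($r{\left(G,Z \right)} = \left(Z - 3\right)^{2} G + G = \left(-3 + Z\right)^{2} G + G = G \left(-3 + Z\right)^{2} + G = G + G \left(-3 + Z\right)^{2}$)
$\frac{1}{r{\left(p{\left(12,-10 \right)},112 \right)} + 91641} = \frac{1}{\left(4 + 12 - 10\right)^{2} \left(1 + \left(-3 + 112\right)^{2}\right) + 91641} = \frac{1}{6^{2} \left(1 + 109^{2}\right) + 91641} = \frac{1}{36 \left(1 + 11881\right) + 91641} = \frac{1}{36 \cdot 11882 + 91641} = \frac{1}{427752 + 91641} = \frac{1}{519393}$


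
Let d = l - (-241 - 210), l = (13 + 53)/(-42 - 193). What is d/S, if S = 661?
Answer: 105919/155335 ≈ 0.68187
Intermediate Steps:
l = -66/235 (l = 66/(-235) = 66*(-1/235) = -66/235 ≈ -0.28085)
d = 105919/235 (d = -66/235 - (-241 - 210) = -66/235 - 1*(-451) = -66/235 + 451 = 105919/235 ≈ 450.72)
d/S = (105919/235)/661 = (105919/235)*(1/661) = 105919/155335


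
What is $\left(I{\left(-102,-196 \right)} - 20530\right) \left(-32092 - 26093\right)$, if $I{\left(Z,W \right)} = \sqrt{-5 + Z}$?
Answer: $1194538050 - 58185 i \sqrt{107} \approx 1.1945 \cdot 10^{9} - 6.0187 \cdot 10^{5} i$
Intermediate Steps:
$\left(I{\left(-102,-196 \right)} - 20530\right) \left(-32092 - 26093\right) = \left(\sqrt{-5 - 102} - 20530\right) \left(-32092 - 26093\right) = \left(\sqrt{-107} - 20530\right) \left(-58185\right) = \left(i \sqrt{107} - 20530\right) \left(-58185\right) = \left(-20530 + i \sqrt{107}\right) \left(-58185\right) = 1194538050 - 58185 i \sqrt{107}$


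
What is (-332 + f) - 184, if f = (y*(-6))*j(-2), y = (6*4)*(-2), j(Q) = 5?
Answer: 924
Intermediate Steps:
y = -48 (y = 24*(-2) = -48)
f = 1440 (f = -48*(-6)*5 = 288*5 = 1440)
(-332 + f) - 184 = (-332 + 1440) - 184 = 1108 - 184 = 924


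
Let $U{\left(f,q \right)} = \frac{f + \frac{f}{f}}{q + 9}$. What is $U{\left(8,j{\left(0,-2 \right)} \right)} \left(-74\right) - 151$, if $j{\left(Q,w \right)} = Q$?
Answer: $-225$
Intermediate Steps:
$U{\left(f,q \right)} = \frac{1 + f}{9 + q}$ ($U{\left(f,q \right)} = \frac{f + 1}{9 + q} = \frac{1 + f}{9 + q}$)
$U{\left(8,j{\left(0,-2 \right)} \right)} \left(-74\right) - 151 = \frac{1 + 8}{9 + 0} \left(-74\right) - 151 = \frac{1}{9} \cdot 9 \left(-74\right) - 151 = 1 \left(-74\right) - 151 = -74 - 151 = -225$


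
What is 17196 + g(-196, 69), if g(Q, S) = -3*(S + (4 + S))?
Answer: 16770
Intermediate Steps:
g(Q, S) = -12 - 6*S (g(Q, S) = -3*(4 + 2*S) = -12 - 6*S)
17196 + g(-196, 69) = 17196 + (-12 - 6*69) = 17196 + (-12 - 414) = 17196 - 426 = 16770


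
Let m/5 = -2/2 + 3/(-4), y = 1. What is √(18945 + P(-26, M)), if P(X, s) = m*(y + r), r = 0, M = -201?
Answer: √75745/2 ≈ 137.61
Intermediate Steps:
m = -35/4 (m = 5*(-2/2 + 3/(-4)) = 5*(-2*½ + 3*(-¼)) = 5*(-1 - ¾) = 5*(-7/4) = -35/4 ≈ -8.7500)
P(X, s) = -35/4 (P(X, s) = -35*(1 + 0)/4 = -35/4*1 = -35/4)
√(18945 + P(-26, M)) = √(18945 - 35/4) = √(75745/4) = √75745/2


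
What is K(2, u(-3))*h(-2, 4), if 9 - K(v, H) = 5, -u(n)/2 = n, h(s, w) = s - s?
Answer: 0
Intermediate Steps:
h(s, w) = 0
u(n) = -2*n
K(v, H) = 4 (K(v, H) = 9 - 1*5 = 9 - 5 = 4)
K(2, u(-3))*h(-2, 4) = 4*0 = 0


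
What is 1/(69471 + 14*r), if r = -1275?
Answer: 1/51621 ≈ 1.9372e-5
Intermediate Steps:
1/(69471 + 14*r) = 1/(69471 + 14*(-1275)) = 1/(69471 - 17850) = 1/51621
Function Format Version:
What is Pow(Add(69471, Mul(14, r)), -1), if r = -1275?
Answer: Rational(1, 51621) ≈ 1.9372e-5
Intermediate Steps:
Pow(Add(69471, Mul(14, r)), -1) = Pow(Add(69471, Mul(14, -1275)), -1) = Pow(Add(69471, -17850), -1) = Pow(51621, -1) = Rational(1, 51621)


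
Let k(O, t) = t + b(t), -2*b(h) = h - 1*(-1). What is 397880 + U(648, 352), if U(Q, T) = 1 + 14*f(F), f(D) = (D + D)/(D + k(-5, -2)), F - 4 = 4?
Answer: 5172901/13 ≈ 3.9792e+5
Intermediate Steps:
F = 8 (F = 4 + 4 = 8)
b(h) = -½ - h/2 (b(h) = -(h - 1*(-1))/2 = -(h + 1)/2 = -(1 + h)/2 = -½ - h/2)
k(O, t) = -½ + t/2 (k(O, t) = t + (-½ - t/2) = -½ + t/2)
f(D) = 2*D/(-3/2 + D) (f(D) = (D + D)/(D + (-½ + (½)*(-2))) = (2*D)/(D + (-½ - 1)) = (2*D)/(D - 3/2) = (2*D)/(-3/2 + D) = 2*D/(-3/2 + D))
U(Q, T) = 461/13 (U(Q, T) = 1 + 14*(4*8/(-3 + 2*8)) = 1 + 14*(4*8/(-3 + 16)) = 1 + 14*(4*8/13) = 1 + 14*(4*8*(1/13)) = 1 + 14*(32/13) = 1 + 448/13 = 461/13)
397880 + U(648, 352) = 397880 + 461/13 = 5172901/13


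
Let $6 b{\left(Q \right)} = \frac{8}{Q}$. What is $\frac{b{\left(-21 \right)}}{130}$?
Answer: $- \frac{2}{4095} \approx -0.0004884$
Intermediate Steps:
$b{\left(Q \right)} = \frac{4}{3 Q}$ ($b{\left(Q \right)} = \frac{8 \frac{1}{Q}}{6} = \frac{4}{3 Q}$)
$\frac{b{\left(-21 \right)}}{130} = \frac{\frac{4}{3} \frac{1}{-21}}{130} = \frac{4}{3} \left(- \frac{1}{21}\right) \frac{1}{130} = \left(- \frac{4}{63}\right) \frac{1}{130} = - \frac{2}{4095}$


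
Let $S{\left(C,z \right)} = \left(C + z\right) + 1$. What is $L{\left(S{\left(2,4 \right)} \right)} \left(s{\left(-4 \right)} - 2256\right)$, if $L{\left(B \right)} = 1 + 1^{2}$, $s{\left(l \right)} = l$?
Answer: $-4520$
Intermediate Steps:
$S{\left(C,z \right)} = 1 + C + z$
$L{\left(B \right)} = 2$ ($L{\left(B \right)} = 1 + 1 = 2$)
$L{\left(S{\left(2,4 \right)} \right)} \left(s{\left(-4 \right)} - 2256\right) = 2 \left(-4 - 2256\right) = 2 \left(-2260\right) = -4520$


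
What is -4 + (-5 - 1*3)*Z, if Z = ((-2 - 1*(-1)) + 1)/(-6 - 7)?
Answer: -4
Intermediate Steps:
Z = 0 (Z = ((-2 + 1) + 1)/(-13) = (-1 + 1)*(-1/13) = 0*(-1/13) = 0)
-4 + (-5 - 1*3)*Z = -4 + (-5 - 1*3)*0 = -4 + (-5 - 3)*0 = -4 - 8*0 = -4 + 0 = -4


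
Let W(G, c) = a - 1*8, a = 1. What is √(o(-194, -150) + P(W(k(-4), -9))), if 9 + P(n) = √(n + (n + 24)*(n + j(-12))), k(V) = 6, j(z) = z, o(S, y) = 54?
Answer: √(45 + I*√330) ≈ 6.8384 + 1.3282*I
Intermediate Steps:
W(G, c) = -7 (W(G, c) = 1 - 1*8 = 1 - 8 = -7)
P(n) = -9 + √(n + (-12 + n)*(24 + n)) (P(n) = -9 + √(n + (n + 24)*(n - 12)) = -9 + √(n + (24 + n)*(-12 + n)) = -9 + √(n + (-12 + n)*(24 + n)))
√(o(-194, -150) + P(W(k(-4), -9))) = √(54 + (-9 + √(-288 + (-7)² + 13*(-7)))) = √(54 + (-9 + √(-288 + 49 - 91))) = √(54 + (-9 + √(-330))) = √(54 + (-9 + I*√330)) = √(45 + I*√330)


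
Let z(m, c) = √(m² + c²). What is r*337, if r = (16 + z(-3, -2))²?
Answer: 90653 + 10784*√13 ≈ 1.2954e+5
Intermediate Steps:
z(m, c) = √(c² + m²)
r = (16 + √13)² (r = (16 + √((-2)² + (-3)²))² = (16 + √(4 + 9))² = (16 + √13)² ≈ 384.38)
r*337 = (16 + √13)²*337 = 337*(16 + √13)²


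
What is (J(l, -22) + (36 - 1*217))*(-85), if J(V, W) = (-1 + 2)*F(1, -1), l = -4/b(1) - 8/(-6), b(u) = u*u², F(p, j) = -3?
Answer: 15640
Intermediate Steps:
b(u) = u³
l = -8/3 (l = -4/(1³) - 8/(-6) = -4/1 - 8*(-⅙) = -4*1 + 4/3 = -4 + 4/3 = -8/3 ≈ -2.6667)
J(V, W) = -3 (J(V, W) = (-1 + 2)*(-3) = 1*(-3) = -3)
(J(l, -22) + (36 - 1*217))*(-85) = (-3 + (36 - 1*217))*(-85) = (-3 + (36 - 217))*(-85) = (-3 - 181)*(-85) = -184*(-85) = 15640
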